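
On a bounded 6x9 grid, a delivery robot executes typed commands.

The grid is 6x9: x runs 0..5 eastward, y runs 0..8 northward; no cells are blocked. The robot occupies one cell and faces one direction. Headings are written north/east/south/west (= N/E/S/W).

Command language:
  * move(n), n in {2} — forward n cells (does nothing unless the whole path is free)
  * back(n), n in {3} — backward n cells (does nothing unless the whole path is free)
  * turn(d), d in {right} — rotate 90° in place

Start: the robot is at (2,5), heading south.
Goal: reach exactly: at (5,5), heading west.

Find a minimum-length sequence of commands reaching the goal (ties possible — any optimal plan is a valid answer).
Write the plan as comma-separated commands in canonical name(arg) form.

turn(right), back(3)

begin: at (2,5), heading south
t=1 turn(right) ⇒ at (2,5), heading west
t=2 back(3) ⇒ at (5,5), heading west
no 1-step plan works, so 2 is optimal.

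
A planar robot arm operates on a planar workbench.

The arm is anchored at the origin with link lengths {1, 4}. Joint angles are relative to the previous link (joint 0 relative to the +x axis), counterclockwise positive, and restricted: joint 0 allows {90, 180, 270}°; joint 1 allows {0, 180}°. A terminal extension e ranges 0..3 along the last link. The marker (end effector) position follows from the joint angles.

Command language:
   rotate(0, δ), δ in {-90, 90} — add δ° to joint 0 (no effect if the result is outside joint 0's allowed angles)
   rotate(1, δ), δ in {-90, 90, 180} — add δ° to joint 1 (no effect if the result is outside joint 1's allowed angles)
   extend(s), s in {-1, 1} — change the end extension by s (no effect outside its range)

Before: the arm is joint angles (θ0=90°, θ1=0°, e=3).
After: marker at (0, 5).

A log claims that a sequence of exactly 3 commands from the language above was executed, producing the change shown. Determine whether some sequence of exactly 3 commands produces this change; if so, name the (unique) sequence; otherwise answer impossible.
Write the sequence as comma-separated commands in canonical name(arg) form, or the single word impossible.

from: joint angles (θ0=90°, θ1=0°, e=3)
1. extend(-1) → joint angles (θ0=90°, θ1=0°, e=2)
2. extend(-1) → joint angles (θ0=90°, θ1=0°, e=1)
3. extend(-1) → joint angles (θ0=90°, θ1=0°, e=0)
no other 3-command option fits: unique.

extend(-1), extend(-1), extend(-1)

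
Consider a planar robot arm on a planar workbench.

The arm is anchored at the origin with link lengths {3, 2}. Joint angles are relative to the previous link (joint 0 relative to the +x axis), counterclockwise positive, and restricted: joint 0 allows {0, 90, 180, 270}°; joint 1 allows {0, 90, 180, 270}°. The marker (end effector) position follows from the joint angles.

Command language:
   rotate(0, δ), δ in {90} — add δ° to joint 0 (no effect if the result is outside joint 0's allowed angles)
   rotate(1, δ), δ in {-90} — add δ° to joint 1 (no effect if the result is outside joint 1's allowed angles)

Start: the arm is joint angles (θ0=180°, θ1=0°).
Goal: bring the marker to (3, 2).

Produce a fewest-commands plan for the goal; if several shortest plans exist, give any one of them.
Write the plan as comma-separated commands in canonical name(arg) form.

begin: joint angles (θ0=180°, θ1=0°)
[1] after rotate(1, -90): joint angles (θ0=180°, θ1=270°)
[2] after rotate(1, -90): joint angles (θ0=180°, θ1=180°)
[3] after rotate(1, -90): joint angles (θ0=180°, θ1=90°)
[4] after rotate(0, 90): joint angles (θ0=270°, θ1=90°)
[5] after rotate(0, 90): joint angles (θ0=0°, θ1=90°)
no 4-step plan works, so 5 is optimal.

rotate(1, -90), rotate(1, -90), rotate(1, -90), rotate(0, 90), rotate(0, 90)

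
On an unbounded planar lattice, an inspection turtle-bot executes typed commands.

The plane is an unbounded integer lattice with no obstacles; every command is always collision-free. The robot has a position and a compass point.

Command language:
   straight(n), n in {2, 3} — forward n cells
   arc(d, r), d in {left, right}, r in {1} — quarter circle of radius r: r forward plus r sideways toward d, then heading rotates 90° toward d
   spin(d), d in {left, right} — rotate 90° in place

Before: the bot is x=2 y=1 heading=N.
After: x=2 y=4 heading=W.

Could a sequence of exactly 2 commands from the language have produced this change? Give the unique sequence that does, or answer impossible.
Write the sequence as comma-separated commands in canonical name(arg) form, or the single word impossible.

straight(3), spin(left)

key: running spin(left) before straight(3) would end elsewhere — order is forced
from: x=2 y=1 heading=N
1. straight(3) → x=2 y=4 heading=N
2. spin(left) → x=2 y=4 heading=W
no other 2-command option fits: unique.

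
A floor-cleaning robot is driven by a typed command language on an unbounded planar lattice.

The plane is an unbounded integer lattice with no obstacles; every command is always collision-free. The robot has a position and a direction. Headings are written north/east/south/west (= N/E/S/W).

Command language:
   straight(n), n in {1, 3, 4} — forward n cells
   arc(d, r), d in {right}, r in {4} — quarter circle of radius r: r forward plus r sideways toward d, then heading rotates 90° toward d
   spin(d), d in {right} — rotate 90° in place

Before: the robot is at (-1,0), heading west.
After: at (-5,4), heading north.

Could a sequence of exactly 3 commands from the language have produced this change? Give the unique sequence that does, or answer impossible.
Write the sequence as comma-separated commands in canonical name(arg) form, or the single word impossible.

straight(4), spin(right), straight(4)

key: position moved to (-5,4) AND the heading swung to N — translation plus rotation needed
t0: at (-1,0), heading west
t=1 straight(4) ⇒ at (-5,0), heading west
t=2 spin(right) ⇒ at (-5,0), heading north
t=3 straight(4) ⇒ at (-5,4), heading north
no rival 3-sequence matches.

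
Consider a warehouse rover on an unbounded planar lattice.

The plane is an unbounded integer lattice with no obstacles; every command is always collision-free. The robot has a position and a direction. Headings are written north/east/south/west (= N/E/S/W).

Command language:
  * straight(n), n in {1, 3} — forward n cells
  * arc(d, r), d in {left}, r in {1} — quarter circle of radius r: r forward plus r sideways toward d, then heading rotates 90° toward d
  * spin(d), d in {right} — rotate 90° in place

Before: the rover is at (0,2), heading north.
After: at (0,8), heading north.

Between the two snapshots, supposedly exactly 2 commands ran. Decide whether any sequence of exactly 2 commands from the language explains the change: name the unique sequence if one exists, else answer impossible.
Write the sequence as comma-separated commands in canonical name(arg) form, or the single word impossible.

key: still facing N at the end — nothing in the sequence rotates
t0: at (0,2), heading north
[1] after straight(3): at (0,5), heading north
[2] after straight(3): at (0,8), heading north
no other 2-command option fits: unique.

straight(3), straight(3)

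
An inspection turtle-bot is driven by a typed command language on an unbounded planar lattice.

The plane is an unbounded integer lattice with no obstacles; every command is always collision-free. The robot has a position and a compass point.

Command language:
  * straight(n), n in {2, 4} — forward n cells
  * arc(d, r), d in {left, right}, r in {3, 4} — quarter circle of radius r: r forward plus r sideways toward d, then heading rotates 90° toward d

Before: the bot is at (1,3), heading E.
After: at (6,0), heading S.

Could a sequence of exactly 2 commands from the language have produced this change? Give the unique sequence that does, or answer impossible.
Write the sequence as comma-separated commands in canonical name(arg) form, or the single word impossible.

straight(2), arc(right, 3)

key: running arc(right, 3) before straight(2) would end elsewhere — order is forced
t0: at (1,3), heading E
t=1 straight(2) ⇒ at (3,3), heading E
t=2 arc(right, 3) ⇒ at (6,0), heading S
no other 2-command option fits: unique.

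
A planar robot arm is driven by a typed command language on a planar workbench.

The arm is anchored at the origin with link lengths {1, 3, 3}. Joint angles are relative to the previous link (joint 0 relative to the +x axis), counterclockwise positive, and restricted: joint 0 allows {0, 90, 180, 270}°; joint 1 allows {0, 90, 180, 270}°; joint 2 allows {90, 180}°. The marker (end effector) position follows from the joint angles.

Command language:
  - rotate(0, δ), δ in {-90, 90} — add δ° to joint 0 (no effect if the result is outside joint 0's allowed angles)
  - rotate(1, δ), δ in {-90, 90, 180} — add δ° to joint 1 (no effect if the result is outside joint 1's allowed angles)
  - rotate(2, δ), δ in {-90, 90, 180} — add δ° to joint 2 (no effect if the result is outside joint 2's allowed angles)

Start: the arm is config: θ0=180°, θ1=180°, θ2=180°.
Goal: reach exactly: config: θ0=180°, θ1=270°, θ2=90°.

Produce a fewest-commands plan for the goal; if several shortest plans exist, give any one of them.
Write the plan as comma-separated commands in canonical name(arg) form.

start: config: θ0=180°, θ1=180°, θ2=180°
step 1 (rotate(1, 90)): config: θ0=180°, θ1=270°, θ2=180°
step 2 (rotate(2, -90)): config: θ0=180°, θ1=270°, θ2=90°
no 1-step plan works, so 2 is optimal.

rotate(1, 90), rotate(2, -90)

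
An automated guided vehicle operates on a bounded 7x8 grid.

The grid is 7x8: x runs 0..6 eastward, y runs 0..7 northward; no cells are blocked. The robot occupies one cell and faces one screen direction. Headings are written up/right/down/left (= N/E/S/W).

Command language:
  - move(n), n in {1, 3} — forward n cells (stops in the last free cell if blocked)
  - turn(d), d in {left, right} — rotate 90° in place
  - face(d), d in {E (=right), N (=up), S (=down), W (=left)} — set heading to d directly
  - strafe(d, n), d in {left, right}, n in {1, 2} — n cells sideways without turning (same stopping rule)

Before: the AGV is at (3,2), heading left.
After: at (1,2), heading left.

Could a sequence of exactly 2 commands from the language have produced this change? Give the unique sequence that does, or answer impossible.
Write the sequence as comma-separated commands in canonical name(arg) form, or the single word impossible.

key: still facing W at the end — nothing in the sequence rotates
start: at (3,2), heading left
1. move(1) → at (2,2), heading left
2. move(1) → at (1,2), heading left
uniquely the one of 144 2-step routes that fits.

move(1), move(1)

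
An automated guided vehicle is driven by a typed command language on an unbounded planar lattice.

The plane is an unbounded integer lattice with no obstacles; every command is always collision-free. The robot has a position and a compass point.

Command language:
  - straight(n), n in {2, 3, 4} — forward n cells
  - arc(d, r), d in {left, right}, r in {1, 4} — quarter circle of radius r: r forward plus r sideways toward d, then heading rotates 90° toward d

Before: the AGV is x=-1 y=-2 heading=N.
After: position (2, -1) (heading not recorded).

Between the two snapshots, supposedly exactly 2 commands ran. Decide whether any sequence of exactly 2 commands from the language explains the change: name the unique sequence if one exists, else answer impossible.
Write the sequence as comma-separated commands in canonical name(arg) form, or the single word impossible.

arc(right, 1), straight(2)

key: order matters: swapping arc(right, 1) and straight(2) lands elsewhere
initial: x=-1 y=-2 heading=N
t=1 arc(right, 1) ⇒ x=0 y=-1 heading=E
t=2 straight(2) ⇒ x=2 y=-1 heading=E
no rival 2-sequence matches.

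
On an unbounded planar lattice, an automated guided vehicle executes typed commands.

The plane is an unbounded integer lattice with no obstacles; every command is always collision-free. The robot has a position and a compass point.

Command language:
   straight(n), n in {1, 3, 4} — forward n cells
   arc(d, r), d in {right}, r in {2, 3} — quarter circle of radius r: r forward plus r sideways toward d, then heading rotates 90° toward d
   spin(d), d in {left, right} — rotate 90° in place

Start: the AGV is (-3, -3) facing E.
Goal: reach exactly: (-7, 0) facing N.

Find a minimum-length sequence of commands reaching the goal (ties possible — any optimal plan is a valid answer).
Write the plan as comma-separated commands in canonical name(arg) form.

spin(left), spin(left), straight(1), arc(right, 3)

begin: (-3, -3) facing E
step 1 (spin(left)): (-3, -3) facing N
step 2 (spin(left)): (-3, -3) facing W
step 3 (straight(1)): (-4, -3) facing W
step 4 (arc(right, 3)): (-7, 0) facing N
shorter routes all fall short; 4 is best.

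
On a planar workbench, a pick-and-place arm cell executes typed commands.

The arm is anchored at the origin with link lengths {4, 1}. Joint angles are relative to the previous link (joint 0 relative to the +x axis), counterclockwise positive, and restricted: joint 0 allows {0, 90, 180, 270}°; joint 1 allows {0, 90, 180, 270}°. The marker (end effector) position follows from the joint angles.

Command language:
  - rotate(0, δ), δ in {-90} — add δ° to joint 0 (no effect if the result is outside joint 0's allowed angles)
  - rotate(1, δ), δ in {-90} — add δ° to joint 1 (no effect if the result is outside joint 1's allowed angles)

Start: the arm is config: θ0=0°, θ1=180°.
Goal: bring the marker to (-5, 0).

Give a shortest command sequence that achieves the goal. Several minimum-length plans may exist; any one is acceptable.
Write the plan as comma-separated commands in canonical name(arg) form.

rotate(1, -90), rotate(1, -90), rotate(0, -90), rotate(0, -90)

t0: config: θ0=0°, θ1=180°
[1] after rotate(1, -90): config: θ0=0°, θ1=90°
[2] after rotate(1, -90): config: θ0=0°, θ1=0°
[3] after rotate(0, -90): config: θ0=270°, θ1=0°
[4] after rotate(0, -90): config: θ0=180°, θ1=0°
shorter routes all fall short; 4 is best.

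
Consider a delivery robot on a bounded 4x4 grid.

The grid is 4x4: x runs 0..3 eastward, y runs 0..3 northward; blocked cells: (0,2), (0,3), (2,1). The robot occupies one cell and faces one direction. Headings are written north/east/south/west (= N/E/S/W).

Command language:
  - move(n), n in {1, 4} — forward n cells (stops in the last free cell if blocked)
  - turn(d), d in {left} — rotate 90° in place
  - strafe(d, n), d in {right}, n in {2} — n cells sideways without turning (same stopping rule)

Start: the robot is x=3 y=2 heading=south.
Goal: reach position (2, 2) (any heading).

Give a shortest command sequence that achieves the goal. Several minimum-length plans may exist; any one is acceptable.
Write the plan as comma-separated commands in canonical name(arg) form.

strafe(right, 2), turn(left), move(1)

t0: x=3 y=2 heading=south
1. strafe(right, 2) → x=1 y=2 heading=south
2. turn(left) → x=1 y=2 heading=east
3. move(1) → x=2 y=2 heading=east
shorter routes all fall short; 3 is best.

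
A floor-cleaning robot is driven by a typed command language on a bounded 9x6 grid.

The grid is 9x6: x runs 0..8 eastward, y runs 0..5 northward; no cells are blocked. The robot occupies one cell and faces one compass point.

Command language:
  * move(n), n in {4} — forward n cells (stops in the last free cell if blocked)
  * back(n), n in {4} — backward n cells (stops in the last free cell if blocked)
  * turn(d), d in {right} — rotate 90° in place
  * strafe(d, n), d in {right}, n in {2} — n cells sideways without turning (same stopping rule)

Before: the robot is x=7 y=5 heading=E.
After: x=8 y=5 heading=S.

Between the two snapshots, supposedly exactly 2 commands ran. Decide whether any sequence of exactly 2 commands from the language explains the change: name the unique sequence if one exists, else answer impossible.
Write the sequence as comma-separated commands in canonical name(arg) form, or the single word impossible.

key: move(4) runs into the grid edge before its full distance
begin: x=7 y=5 heading=E
step 1 (move(4)): x=8 y=5 heading=E
step 2 (turn(right)): x=8 y=5 heading=S
uniquely the one of 16 2-step routes that fits.

move(4), turn(right)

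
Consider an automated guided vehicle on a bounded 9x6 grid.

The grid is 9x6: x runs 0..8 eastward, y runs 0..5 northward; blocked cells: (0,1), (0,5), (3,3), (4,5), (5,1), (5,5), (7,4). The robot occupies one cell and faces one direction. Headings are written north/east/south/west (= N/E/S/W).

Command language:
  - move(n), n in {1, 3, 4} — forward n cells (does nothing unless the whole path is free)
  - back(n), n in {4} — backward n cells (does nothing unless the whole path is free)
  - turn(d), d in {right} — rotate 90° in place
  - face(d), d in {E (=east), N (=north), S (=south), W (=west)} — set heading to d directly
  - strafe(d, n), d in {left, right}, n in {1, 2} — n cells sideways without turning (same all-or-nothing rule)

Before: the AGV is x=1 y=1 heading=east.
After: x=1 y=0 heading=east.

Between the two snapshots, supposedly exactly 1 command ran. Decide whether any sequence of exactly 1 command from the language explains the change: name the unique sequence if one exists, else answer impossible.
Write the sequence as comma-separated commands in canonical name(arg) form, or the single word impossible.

strafe(right, 1)

key: heading stays E — the single command does not turn
from: x=1 y=1 heading=east
t=1 strafe(right, 1) ⇒ x=1 y=0 heading=east
no other 1-command option fits: unique.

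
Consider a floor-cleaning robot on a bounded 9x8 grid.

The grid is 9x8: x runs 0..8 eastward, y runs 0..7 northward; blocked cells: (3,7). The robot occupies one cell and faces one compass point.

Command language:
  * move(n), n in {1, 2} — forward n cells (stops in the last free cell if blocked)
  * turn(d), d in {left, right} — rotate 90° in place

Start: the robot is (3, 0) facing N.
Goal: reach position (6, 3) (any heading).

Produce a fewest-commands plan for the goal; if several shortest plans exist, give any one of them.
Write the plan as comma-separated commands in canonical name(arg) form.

begin: (3, 0) facing N
[1] after move(1): (3, 1) facing N
[2] after move(2): (3, 3) facing N
[3] after turn(right): (3, 3) facing E
[4] after move(1): (4, 3) facing E
[5] after move(2): (6, 3) facing E
no 4-step plan works, so 5 is optimal.

move(1), move(2), turn(right), move(1), move(2)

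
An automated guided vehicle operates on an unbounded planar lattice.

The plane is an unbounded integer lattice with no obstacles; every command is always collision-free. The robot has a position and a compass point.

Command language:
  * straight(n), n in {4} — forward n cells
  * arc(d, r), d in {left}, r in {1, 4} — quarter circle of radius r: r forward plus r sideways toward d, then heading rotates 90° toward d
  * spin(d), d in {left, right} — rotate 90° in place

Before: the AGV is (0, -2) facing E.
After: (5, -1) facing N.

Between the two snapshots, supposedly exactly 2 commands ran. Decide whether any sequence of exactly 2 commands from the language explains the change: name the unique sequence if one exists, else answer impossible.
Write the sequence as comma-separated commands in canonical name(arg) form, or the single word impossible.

key: order matters: swapping straight(4) and arc(left, 1) lands elsewhere
t0: (0, -2) facing E
[1] after straight(4): (4, -2) facing E
[2] after arc(left, 1): (5, -1) facing N
all 25 alternatives checked — unique.

straight(4), arc(left, 1)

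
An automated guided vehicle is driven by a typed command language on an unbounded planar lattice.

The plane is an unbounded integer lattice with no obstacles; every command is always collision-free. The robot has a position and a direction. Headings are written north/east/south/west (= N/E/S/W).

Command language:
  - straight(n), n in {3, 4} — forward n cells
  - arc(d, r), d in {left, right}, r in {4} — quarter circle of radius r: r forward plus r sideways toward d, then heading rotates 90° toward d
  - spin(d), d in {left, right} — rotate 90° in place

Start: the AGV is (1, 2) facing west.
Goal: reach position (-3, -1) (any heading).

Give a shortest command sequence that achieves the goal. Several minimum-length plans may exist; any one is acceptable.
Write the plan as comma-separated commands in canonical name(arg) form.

straight(4), spin(left), straight(3)

start: (1, 2) facing west
t=1 straight(4) ⇒ (-3, 2) facing west
t=2 spin(left) ⇒ (-3, 2) facing south
t=3 straight(3) ⇒ (-3, -1) facing south
shorter routes all fall short; 3 is best.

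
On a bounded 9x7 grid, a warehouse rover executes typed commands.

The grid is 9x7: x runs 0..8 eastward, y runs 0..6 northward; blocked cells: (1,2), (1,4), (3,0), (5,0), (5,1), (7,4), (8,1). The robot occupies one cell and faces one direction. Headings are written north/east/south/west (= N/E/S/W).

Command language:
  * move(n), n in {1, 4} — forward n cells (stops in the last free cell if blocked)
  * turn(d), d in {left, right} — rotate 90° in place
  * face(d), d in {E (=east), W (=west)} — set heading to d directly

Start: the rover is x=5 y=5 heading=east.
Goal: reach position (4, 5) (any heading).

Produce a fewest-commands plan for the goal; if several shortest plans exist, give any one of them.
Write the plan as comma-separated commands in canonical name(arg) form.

initial: x=5 y=5 heading=east
1. face(W) → x=5 y=5 heading=west
2. move(1) → x=4 y=5 heading=west
no 1-step plan works, so 2 is optimal.

face(W), move(1)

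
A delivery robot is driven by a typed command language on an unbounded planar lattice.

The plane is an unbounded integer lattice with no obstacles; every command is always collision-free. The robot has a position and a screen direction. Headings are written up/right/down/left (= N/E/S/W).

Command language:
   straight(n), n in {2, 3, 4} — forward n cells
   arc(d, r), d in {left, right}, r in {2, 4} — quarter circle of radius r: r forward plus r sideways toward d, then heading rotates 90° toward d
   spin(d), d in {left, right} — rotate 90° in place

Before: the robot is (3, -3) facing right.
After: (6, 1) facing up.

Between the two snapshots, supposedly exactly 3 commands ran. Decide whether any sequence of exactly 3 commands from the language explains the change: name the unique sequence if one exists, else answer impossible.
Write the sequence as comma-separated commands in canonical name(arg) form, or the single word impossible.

straight(3), spin(left), straight(4)

key: position moved to (6,1) AND the heading swung to N — translation plus rotation needed
start: (3, -3) facing right
1. straight(3) → (6, -3) facing right
2. spin(left) → (6, -3) facing up
3. straight(4) → (6, 1) facing up
all 729 alternatives checked — unique.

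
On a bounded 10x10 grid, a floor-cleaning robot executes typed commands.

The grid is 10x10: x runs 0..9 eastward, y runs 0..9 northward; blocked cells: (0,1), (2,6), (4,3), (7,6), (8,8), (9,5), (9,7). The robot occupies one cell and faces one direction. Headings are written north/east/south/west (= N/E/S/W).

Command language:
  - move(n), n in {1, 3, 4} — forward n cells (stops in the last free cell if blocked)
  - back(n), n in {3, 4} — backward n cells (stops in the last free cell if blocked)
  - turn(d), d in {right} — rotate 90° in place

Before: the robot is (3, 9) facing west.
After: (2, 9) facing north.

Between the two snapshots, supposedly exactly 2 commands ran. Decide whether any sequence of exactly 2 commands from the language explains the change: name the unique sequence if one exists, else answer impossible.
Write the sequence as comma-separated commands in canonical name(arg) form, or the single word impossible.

key: cell and facing (now N) both changed — the 2 commands mix motion and turning
initial: (3, 9) facing west
1. move(1) → (2, 9) facing west
2. turn(right) → (2, 9) facing north
uniquely the one of 36 2-step routes that fits.

move(1), turn(right)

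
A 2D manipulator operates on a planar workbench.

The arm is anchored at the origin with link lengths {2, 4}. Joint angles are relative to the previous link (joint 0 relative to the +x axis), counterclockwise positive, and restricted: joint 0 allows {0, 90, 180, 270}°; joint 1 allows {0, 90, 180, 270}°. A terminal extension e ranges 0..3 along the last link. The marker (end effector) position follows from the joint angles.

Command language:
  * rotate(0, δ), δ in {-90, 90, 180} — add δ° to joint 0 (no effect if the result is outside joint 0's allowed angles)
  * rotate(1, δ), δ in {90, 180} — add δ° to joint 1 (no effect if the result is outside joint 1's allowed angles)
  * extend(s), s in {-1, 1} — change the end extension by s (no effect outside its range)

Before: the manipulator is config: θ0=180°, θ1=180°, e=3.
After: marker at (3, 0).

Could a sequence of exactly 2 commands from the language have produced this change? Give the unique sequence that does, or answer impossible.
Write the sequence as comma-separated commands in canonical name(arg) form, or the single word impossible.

initial: config: θ0=180°, θ1=180°, e=3
1. extend(-1) → config: θ0=180°, θ1=180°, e=2
2. extend(-1) → config: θ0=180°, θ1=180°, e=1
no rival 2-sequence matches.

extend(-1), extend(-1)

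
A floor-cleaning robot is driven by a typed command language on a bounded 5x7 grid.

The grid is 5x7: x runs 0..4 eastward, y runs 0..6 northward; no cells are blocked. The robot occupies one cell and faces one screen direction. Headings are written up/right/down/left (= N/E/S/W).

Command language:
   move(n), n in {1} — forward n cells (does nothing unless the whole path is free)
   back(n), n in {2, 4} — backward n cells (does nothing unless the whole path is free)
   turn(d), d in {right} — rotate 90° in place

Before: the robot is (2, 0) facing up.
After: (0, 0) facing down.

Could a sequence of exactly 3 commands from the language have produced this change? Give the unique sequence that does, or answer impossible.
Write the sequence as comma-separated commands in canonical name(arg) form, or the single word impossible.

key: cell and facing (now S) both changed — the 3 commands mix motion and turning
from: (2, 0) facing up
[1] after turn(right): (2, 0) facing right
[2] after back(2): (0, 0) facing right
[3] after turn(right): (0, 0) facing down
no rival 3-sequence matches.

turn(right), back(2), turn(right)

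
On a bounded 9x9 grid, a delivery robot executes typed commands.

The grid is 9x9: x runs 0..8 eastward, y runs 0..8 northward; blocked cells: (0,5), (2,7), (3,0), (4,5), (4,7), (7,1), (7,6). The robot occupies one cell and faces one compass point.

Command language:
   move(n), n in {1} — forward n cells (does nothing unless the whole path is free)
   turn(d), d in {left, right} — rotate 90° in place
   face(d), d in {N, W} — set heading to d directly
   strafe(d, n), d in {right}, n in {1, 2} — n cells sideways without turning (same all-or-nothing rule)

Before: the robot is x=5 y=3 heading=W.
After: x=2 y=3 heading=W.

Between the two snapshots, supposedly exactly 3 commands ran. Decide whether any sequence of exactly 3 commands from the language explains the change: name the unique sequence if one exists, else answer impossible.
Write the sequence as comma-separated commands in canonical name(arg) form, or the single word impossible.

move(1), move(1), move(1)

key: heading stays W — no command in the sequence turns
start: x=5 y=3 heading=W
step 1 (move(1)): x=4 y=3 heading=W
step 2 (move(1)): x=3 y=3 heading=W
step 3 (move(1)): x=2 y=3 heading=W
no rival 3-sequence matches.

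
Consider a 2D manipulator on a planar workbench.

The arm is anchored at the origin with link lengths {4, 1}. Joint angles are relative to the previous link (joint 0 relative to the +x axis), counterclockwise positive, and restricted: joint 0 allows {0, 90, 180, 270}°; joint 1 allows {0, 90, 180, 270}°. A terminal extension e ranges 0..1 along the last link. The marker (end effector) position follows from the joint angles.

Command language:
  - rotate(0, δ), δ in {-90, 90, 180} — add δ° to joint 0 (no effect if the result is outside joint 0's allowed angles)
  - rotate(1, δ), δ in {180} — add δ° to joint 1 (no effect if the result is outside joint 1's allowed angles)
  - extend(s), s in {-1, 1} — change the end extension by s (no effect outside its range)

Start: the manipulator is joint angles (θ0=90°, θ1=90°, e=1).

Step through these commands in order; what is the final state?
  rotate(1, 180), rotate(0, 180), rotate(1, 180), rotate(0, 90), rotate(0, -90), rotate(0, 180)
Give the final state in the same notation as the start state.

from: joint angles (θ0=90°, θ1=90°, e=1)
[1] after rotate(1, 180): joint angles (θ0=90°, θ1=270°, e=1)
[2] after rotate(0, 180): joint angles (θ0=270°, θ1=270°, e=1)
[3] after rotate(1, 180): joint angles (θ0=270°, θ1=90°, e=1)
[4] after rotate(0, 90): joint angles (θ0=0°, θ1=90°, e=1)
[5] after rotate(0, -90): joint angles (θ0=270°, θ1=90°, e=1)
[6] after rotate(0, 180): joint angles (θ0=90°, θ1=90°, e=1)

joint angles (θ0=90°, θ1=90°, e=1)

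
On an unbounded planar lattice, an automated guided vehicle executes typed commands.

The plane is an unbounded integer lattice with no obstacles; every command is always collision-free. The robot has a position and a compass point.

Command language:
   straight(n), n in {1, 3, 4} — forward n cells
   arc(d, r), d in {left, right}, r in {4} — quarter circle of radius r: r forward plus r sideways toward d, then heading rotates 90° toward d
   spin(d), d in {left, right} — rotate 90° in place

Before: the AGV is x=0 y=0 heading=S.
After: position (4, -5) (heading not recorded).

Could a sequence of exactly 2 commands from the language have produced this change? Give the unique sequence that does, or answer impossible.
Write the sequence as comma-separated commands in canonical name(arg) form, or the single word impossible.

key: order matters: swapping straight(1) and arc(left, 4) lands elsewhere
from: x=0 y=0 heading=S
1. straight(1) → x=0 y=-1 heading=S
2. arc(left, 4) → x=4 y=-5 heading=E
all 49 alternatives checked — unique.

straight(1), arc(left, 4)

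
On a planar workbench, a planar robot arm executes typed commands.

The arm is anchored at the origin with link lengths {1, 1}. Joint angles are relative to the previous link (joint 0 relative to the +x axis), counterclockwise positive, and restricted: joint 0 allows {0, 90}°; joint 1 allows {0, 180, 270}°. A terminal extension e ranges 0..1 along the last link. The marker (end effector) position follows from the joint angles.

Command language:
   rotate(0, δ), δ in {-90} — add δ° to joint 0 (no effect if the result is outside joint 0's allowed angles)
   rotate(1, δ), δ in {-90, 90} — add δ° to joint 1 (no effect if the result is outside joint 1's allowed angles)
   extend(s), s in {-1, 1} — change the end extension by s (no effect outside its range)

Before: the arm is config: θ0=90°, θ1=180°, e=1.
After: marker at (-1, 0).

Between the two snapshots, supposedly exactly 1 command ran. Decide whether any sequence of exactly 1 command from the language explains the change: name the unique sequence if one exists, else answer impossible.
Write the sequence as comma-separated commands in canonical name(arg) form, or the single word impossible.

start: config: θ0=90°, θ1=180°, e=1
1. rotate(0, -90) → config: θ0=0°, θ1=180°, e=1
no rival 1-sequence matches.

rotate(0, -90)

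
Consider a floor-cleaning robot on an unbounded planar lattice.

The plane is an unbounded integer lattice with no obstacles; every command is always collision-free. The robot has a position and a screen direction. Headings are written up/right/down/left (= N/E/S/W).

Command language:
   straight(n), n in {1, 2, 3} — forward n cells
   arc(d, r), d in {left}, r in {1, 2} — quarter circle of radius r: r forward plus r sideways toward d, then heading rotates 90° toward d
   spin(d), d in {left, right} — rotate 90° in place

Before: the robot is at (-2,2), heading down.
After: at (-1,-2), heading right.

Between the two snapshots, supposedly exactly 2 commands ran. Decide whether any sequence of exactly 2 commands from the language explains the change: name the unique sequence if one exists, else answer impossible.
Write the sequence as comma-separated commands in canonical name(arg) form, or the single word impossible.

key: running arc(left, 1) before straight(3) would end elsewhere — order is forced
start: at (-2,2), heading down
1. straight(3) → at (-2,-1), heading down
2. arc(left, 1) → at (-1,-2), heading right
no rival 2-sequence matches.

straight(3), arc(left, 1)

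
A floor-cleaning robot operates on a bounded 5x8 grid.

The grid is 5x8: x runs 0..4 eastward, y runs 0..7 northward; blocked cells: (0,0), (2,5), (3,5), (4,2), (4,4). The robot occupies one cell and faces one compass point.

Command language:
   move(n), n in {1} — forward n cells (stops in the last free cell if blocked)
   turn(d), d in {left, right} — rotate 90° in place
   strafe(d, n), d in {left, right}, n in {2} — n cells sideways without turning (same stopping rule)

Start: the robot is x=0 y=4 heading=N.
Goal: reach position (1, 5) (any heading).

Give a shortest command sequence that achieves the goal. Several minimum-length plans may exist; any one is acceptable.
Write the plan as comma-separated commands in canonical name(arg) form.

from: x=0 y=4 heading=N
[1] after move(1): x=0 y=5 heading=N
[2] after strafe(right, 2): x=1 y=5 heading=N
minimal: 2 command(s), checked below 2.

move(1), strafe(right, 2)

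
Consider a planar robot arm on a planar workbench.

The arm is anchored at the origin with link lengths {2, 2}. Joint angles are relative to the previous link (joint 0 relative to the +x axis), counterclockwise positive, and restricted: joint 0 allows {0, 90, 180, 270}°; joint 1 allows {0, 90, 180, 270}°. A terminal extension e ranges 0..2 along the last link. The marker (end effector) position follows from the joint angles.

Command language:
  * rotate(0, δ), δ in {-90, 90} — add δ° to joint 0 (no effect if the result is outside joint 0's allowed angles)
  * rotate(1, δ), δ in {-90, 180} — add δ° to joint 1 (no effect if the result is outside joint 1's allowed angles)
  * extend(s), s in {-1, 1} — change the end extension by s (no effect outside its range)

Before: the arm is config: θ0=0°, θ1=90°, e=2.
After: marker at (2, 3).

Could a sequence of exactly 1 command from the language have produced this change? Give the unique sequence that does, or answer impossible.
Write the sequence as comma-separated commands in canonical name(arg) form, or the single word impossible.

from: config: θ0=0°, θ1=90°, e=2
1. extend(-1) → config: θ0=0°, θ1=90°, e=1
no other 1-command option fits: unique.

extend(-1)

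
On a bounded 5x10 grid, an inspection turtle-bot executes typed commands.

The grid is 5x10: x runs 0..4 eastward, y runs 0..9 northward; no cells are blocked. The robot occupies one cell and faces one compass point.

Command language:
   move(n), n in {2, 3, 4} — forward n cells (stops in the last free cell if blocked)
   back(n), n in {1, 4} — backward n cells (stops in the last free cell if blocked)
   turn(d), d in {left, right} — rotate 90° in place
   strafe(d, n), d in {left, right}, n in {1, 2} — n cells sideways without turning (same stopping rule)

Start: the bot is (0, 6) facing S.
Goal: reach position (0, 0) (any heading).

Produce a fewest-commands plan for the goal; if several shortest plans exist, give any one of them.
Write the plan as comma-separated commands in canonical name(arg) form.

begin: (0, 6) facing S
[1] after move(4): (0, 2) facing S
[2] after move(4): (0, 0) facing S
shorter routes all fall short; 2 is best.

move(4), move(4)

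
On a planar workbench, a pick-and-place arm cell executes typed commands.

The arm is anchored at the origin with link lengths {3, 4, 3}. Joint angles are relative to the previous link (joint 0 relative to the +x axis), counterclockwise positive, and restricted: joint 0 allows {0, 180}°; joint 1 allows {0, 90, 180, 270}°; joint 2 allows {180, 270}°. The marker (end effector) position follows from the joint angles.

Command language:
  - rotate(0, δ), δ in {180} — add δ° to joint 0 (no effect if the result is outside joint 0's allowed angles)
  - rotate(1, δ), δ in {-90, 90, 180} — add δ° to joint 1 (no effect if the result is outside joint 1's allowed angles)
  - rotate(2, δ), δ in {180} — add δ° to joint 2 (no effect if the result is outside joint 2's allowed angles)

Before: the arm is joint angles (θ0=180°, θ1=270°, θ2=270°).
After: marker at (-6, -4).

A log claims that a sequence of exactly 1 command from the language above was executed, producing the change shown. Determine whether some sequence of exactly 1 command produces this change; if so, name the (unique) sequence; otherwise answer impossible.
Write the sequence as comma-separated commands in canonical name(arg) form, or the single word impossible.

rotate(1, 180)

start: joint angles (θ0=180°, θ1=270°, θ2=270°)
[1] after rotate(1, 180): joint angles (θ0=180°, θ1=90°, θ2=270°)
no rival 1-sequence matches.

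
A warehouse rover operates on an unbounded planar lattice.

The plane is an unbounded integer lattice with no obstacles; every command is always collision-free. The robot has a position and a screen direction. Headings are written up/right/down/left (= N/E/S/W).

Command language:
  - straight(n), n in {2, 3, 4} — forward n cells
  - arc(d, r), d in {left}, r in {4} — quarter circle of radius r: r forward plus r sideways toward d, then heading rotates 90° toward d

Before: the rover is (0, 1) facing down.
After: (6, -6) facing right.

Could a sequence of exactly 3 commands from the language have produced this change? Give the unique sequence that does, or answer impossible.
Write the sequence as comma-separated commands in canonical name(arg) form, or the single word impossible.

key: running straight(2) before straight(3) would end elsewhere — order is forced
t0: (0, 1) facing down
step 1 (straight(3)): (0, -2) facing down
step 2 (arc(left, 4)): (4, -6) facing right
step 3 (straight(2)): (6, -6) facing right
no other 3-command option fits: unique.

straight(3), arc(left, 4), straight(2)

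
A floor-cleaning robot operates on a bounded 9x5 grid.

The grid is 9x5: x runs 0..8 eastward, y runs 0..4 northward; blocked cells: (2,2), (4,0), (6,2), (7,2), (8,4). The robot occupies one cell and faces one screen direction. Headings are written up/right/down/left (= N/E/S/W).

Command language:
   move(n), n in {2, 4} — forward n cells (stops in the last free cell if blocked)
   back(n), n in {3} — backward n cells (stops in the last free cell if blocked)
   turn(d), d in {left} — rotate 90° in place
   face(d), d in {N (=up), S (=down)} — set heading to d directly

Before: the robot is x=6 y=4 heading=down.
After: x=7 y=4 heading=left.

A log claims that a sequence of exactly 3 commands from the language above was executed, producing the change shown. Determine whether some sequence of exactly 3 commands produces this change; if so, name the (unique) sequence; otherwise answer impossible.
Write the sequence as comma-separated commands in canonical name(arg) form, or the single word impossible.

face(N), turn(left), back(3)

key: order matters: swapping face(N) and back(3) lands elsewhere
start: x=6 y=4 heading=down
[1] after face(N): x=6 y=4 heading=up
[2] after turn(left): x=6 y=4 heading=left
[3] after back(3): x=7 y=4 heading=left
uniquely the one of 216 3-step routes that fits.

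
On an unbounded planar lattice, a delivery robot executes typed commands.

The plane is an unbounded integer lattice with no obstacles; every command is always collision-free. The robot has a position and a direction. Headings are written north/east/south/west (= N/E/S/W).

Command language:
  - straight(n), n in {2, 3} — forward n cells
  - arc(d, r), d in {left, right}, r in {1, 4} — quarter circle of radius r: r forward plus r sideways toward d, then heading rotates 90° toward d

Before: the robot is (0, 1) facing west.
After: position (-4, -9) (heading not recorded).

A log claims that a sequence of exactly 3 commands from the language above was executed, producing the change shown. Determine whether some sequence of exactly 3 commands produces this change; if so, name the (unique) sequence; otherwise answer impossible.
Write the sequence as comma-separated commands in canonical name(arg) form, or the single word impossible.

key: running straight(3) before arc(left, 4) would end elsewhere — order is forced
start: (0, 1) facing west
1. arc(left, 4) → (-4, -3) facing south
2. straight(3) → (-4, -6) facing south
3. straight(3) → (-4, -9) facing south
no other 3-command option fits: unique.

arc(left, 4), straight(3), straight(3)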